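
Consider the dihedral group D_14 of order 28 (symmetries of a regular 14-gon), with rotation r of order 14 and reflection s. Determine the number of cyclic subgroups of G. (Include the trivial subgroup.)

A cyclic subgroup of order d is generated by each of its φ(d) elements of order d, so the cyclic subgroups of order d number (#elements of order d)/φ(d).
Cyclic subgroups by order — order 1: 1; order 2: 15; order 7: 1; order 14: 1.
Total: 18.

18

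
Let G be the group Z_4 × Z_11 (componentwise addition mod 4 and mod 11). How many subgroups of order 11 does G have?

1

|G| = 44 and 11 | 44, so subgroups of order 11 are possible by Lagrange.
The subgroups of order 11 are: {(0,0), (0,1), (0,2), (0,3), (0,4), (0,5), (0,6), (0,7), (0,8), (0,9), (0,10)}.
So G has 1 subgroup of order 11.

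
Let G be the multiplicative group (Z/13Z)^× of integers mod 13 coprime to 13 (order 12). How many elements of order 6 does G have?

2

The elements of order 6 are: 4, 10.
That's 2.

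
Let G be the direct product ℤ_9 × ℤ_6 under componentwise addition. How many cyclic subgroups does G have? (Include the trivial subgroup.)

16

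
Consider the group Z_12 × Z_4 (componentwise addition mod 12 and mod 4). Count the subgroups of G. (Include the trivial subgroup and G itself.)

30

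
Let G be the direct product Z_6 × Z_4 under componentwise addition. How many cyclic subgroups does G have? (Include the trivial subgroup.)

A cyclic subgroup of order d is generated by each of its φ(d) elements of order d, so the cyclic subgroups of order d number (#elements of order d)/φ(d).
Cyclic subgroups by order — order 1: 1; order 2: 3; order 3: 1; order 4: 2; order 6: 3; order 12: 2.
Total: 12.

12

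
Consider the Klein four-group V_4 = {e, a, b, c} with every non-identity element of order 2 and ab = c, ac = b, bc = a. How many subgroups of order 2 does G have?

|G| = 4 and 2 | 4, so subgroups of order 2 are possible by Lagrange.
The subgroups of order 2 are: {e, a}; {e, b}; {e, c}.
So G has 3 subgroups of order 2.

3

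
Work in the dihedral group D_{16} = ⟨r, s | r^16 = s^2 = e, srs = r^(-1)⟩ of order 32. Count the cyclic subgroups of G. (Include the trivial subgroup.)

21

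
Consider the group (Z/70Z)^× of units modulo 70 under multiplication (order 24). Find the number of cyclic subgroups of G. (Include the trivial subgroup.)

Group the elements of G by the cyclic subgroup they generate; each cyclic subgroup of order d accounts for φ(d) elements.
Cyclic subgroups by order — order 1: 1; order 2: 3; order 3: 1; order 4: 2; order 6: 3; order 12: 2.
Total: 12.

12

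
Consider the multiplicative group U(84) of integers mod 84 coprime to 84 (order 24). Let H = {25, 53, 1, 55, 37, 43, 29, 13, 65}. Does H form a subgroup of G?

No

|H| = 9 does not divide |G| = 24, so by Lagrange H is not a subgroup.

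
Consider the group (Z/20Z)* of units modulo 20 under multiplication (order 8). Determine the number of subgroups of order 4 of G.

|G| = 8 and 4 | 8, so subgroups of order 4 are possible by Lagrange.
The subgroups of order 4 are: {1, 9, 11, 19}; {1, 9, 13, 17}; {1, 3, 7, 9}.
So G has 3 subgroups of order 4.

3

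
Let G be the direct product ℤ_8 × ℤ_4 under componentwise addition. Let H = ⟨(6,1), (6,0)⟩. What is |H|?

16

|⟨(6,1)⟩| = 4 and |⟨(6,0)⟩| = 4, so |H| is a multiple of lcm(4, 4) = 4 and divides |G| = 32.
Closing under the operation: H = {(0,0), (0,1), (0,2), (0,3), (2,0), (2,1), (2,2), (2,3), (4,0), (4,1), (4,2), (4,3), (6,0), (6,1), (6,2), (6,3)}, so |H| = 16.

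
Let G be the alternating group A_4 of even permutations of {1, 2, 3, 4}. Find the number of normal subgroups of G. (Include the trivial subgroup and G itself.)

3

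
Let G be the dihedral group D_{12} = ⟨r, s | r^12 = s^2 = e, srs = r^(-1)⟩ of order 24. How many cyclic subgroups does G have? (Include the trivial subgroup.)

Group the elements of G by the cyclic subgroup they generate; each cyclic subgroup of order d accounts for φ(d) elements.
Cyclic subgroups by order — order 1: 1; order 2: 13; order 3: 1; order 4: 1; order 6: 1; order 12: 1.
Total: 18.

18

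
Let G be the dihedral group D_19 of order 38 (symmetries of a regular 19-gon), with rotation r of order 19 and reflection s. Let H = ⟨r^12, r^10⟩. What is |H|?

19

|⟨r^12⟩| = 19 and |⟨r^10⟩| = 19, so |H| is a multiple of lcm(19, 19) = 19 and divides |G| = 38.
Closing under the operation: H = {e, r, r^2, r^3, r^4, r^5, r^6, r^7, r^8, r^9, r^10, r^11, r^12, r^13, r^14, r^15, r^16, r^17, r^18}, so |H| = 19.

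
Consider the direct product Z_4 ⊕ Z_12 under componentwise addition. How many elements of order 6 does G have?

6

An element (a,b) has order lcm(ord(a), ord(b)); count pairs with lcm equal to 6.
Enumerating gives 6 such elements.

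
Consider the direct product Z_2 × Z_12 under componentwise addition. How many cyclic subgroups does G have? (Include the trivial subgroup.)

Group the elements of G by the cyclic subgroup they generate; each cyclic subgroup of order d accounts for φ(d) elements.
Cyclic subgroups by order — order 1: 1; order 2: 3; order 3: 1; order 4: 2; order 6: 3; order 12: 2.
Total: 12.

12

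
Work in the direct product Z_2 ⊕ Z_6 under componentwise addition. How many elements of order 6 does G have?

6

An element (a,b) has order lcm(ord(a), ord(b)); count pairs with lcm equal to 6.
Enumerating gives 6 such elements.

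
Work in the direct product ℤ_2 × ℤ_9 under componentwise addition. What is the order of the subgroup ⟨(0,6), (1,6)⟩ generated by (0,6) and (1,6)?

6

|⟨(0,6)⟩| = 3 and |⟨(1,6)⟩| = 6, so |H| is a multiple of lcm(3, 6) = 6 and divides |G| = 18.
Closing under the operation: H = {(0,0), (0,3), (0,6), (1,0), (1,3), (1,6)}, so |H| = 6.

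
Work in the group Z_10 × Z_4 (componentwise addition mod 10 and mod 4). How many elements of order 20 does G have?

16

An element (a,b) has order lcm(ord(a), ord(b)); count pairs with lcm equal to 20.
Enumerating gives 16 such elements.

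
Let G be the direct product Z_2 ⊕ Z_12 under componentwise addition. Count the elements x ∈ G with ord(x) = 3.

2

An element (a,b) has order lcm(ord(a), ord(b)); count pairs with lcm equal to 3.
Enumerating gives 2 such elements.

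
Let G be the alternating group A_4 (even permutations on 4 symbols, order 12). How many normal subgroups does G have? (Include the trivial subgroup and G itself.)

G has 10 subgroups. Checking conjugation-invariance by order — order 1: 1/1 normal; order 2: 0/3 normal; order 3: 0/4 normal; order 4: 1/1 normal; order 12: 1/1 normal.
Total normal subgroups: 3.

3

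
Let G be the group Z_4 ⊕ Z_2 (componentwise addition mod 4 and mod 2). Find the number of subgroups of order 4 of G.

|G| = 8 and 4 | 8, so subgroups of order 4 are possible by Lagrange.
The subgroups of order 4 are: {(0,0), (0,1), (2,0), (2,1)}; {(0,0), (1,0), (2,0), (3,0)}; {(0,0), (1,1), (2,0), (3,1)}.
So G has 3 subgroups of order 4.

3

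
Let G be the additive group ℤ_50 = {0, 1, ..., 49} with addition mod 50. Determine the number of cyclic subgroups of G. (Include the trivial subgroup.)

6

Each element a generates a cyclic subgroup ⟨a⟩; distinct elements may generate the same one (a cyclic group of order d has φ(d) generators).
Cyclic subgroups by order — order 1: 1; order 2: 1; order 5: 1; order 10: 1; order 25: 1; order 50: 1.
Total: 6.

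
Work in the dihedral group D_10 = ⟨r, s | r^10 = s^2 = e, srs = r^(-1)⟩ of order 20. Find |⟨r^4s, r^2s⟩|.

10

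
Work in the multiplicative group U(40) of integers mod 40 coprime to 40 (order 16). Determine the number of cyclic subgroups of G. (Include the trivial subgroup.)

12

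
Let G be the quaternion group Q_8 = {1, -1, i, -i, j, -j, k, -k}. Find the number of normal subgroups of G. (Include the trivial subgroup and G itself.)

G has 6 subgroups. Checking conjugation-invariance by order — order 1: 1/1 normal; order 2: 1/1 normal; order 4: 3/3 normal; order 8: 1/1 normal.
Total normal subgroups: 6.

6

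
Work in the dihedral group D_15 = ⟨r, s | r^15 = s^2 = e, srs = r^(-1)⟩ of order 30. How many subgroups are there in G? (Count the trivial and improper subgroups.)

28

|G| = 30, so by Lagrange every subgroup order divides 30. Divisors: 1, 2, 3, 5, 6, 10, 15, 30.
Subgroups by order — order 1: 1; order 2: 15; order 3: 1; order 5: 1; order 6: 5; order 10: 3; order 15: 1; order 30: 1.
Total: 1 + 15 + 1 + 1 + 5 + 3 + 1 + 1 = 28.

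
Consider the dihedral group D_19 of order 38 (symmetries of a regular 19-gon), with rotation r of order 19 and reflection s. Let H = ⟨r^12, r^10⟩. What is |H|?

|⟨r^12⟩| = 19 and |⟨r^10⟩| = 19, so |H| is a multiple of lcm(19, 19) = 19 and divides |G| = 38.
Closing under the operation: H = {e, r, r^2, r^3, r^4, r^5, r^6, r^7, r^8, r^9, r^10, r^11, r^12, r^13, r^14, r^15, r^16, r^17, r^18}, so |H| = 19.

19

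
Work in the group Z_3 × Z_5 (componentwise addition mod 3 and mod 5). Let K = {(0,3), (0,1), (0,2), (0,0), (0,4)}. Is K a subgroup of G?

|K| = 5 divides |G| = 15, consistent with Lagrange.
K contains the identity, every element's inverse is in K, and K is closed under +: it is a subgroup.
In fact K = ⟨(0,1)⟩.

Yes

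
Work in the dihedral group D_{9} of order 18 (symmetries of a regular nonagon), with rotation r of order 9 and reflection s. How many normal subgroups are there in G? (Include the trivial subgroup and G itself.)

G has 16 subgroups. Checking conjugation-invariance by order — order 1: 1/1 normal; order 2: 0/9 normal; order 3: 1/1 normal; order 6: 0/3 normal; order 9: 1/1 normal; order 18: 1/1 normal.
Total normal subgroups: 4.

4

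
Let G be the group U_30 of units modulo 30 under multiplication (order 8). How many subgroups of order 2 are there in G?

3

|G| = 8 and 2 | 8, so subgroups of order 2 are possible by Lagrange.
The subgroups of order 2 are: {1, 11}; {1, 19}; {1, 29}.
So G has 3 subgroups of order 2.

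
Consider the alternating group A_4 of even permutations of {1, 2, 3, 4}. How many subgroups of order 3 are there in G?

4

|G| = 12 and 3 | 12, so subgroups of order 3 are possible by Lagrange.
The subgroups of order 3 are: {e, (1 2 3), (1 3 2)}; {e, (1 2 4), (1 4 2)}; {e, (1 3 4), (1 4 3)}; {e, (2 3 4), (2 4 3)}.
So G has 4 subgroups of order 3.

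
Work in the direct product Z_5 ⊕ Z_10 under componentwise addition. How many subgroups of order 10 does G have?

|G| = 50 and 10 | 50, so subgroups of order 10 are possible by Lagrange.
The subgroups of order 10 are: {(0,0), (0,1), (0,2), (0,3), (0,4), (0,5), (0,6), (0,7), (0,8), (0,9)}; {(0,0), (0,5), (1,0), (1,5), (2,0), (2,5), (3,0), (3,5), (4,0), (4,5)}; {(0,0), (0,5), (1,1), (1,6), (2,2), (2,7), (3,3), (3,8), (4,4), (4,9)}; {(0,0), (0,5), (1,2), (1,7), (2,4), (2,9), (3,1), (3,6), (4,3), (4,8)}; … (6 in all).
So G has 6 subgroups of order 10.

6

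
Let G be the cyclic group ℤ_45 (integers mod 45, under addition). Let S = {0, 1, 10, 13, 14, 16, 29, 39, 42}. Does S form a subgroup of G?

No

1 ∈ S but its inverse 44 ∉ S, so S is not a subgroup.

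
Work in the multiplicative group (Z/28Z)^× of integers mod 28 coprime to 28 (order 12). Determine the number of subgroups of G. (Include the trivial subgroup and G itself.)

10

|G| = 12, so by Lagrange every subgroup order divides 12. Divisors: 1, 2, 3, 4, 6, 12.
Subgroups by order — order 1: 1; order 2: 3; order 3: 1; order 4: 1; order 6: 3; order 12: 1.
Total: 1 + 3 + 1 + 1 + 3 + 1 = 10.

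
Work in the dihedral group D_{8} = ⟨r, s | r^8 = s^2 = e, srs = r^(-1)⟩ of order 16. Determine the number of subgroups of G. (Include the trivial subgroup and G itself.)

19

|G| = 16, so by Lagrange every subgroup order divides 16. Divisors: 1, 2, 4, 8, 16.
Subgroups by order — order 1: 1; order 2: 9; order 4: 5; order 8: 3; order 16: 1.
Total: 1 + 9 + 5 + 3 + 1 = 19.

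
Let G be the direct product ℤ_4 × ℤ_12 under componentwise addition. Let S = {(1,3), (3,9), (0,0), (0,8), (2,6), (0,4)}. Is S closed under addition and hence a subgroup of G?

Closure fails: (0,4) + (3,9) = (3,1) ∉ S. So S is not a subgroup.

No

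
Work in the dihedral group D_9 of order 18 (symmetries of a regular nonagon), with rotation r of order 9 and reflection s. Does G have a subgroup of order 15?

No

15 does not divide |G| = 18, so by Lagrange no subgroup of order 15 exists.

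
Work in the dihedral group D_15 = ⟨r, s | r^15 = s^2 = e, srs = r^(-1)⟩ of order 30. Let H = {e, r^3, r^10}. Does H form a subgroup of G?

r^10 ∈ H but its inverse r^5 ∉ H, so H is not a subgroup.

No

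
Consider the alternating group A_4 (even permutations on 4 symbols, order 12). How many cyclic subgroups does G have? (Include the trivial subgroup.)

Group the elements of G by the cyclic subgroup they generate; each cyclic subgroup of order d accounts for φ(d) elements.
Cyclic subgroups by order — order 1: 1; order 2: 3; order 3: 4.
Total: 8.

8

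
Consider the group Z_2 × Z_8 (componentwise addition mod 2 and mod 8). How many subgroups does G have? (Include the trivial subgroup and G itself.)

11

|G| = 16, so by Lagrange every subgroup order divides 16. Divisors: 1, 2, 4, 8, 16.
Subgroups by order — order 1: 1; order 2: 3; order 4: 3; order 8: 3; order 16: 1.
Total: 1 + 3 + 3 + 3 + 1 = 11.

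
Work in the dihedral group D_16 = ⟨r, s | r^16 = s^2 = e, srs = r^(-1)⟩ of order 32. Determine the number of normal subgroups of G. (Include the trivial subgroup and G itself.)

G has 36 subgroups. Checking conjugation-invariance by order — order 1: 1/1 normal; order 2: 1/17 normal; order 4: 1/9 normal; order 8: 1/5 normal; order 16: 3/3 normal; order 32: 1/1 normal.
Total normal subgroups: 8.

8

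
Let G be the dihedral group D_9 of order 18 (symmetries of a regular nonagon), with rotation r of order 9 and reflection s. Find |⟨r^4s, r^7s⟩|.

|⟨r^4s⟩| = 2 and |⟨r^7s⟩| = 2, so |H| is a multiple of lcm(2, 2) = 2 and divides |G| = 18.
Closing under the operation: H = {e, r^3, r^6, rs, r^4s, r^7s}, so |H| = 6.

6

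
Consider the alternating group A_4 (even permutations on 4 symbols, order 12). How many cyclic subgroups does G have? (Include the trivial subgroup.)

Group the elements of G by the cyclic subgroup they generate; each cyclic subgroup of order d accounts for φ(d) elements.
Cyclic subgroups by order — order 1: 1; order 2: 3; order 3: 4.
Total: 8.

8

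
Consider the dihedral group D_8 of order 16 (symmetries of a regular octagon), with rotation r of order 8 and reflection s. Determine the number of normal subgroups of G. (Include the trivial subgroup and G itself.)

7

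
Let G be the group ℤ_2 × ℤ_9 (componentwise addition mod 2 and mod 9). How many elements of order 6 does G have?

An element (a,b) has order lcm(ord(a), ord(b)); count pairs with lcm equal to 6.
Enumerating gives 2 such elements.

2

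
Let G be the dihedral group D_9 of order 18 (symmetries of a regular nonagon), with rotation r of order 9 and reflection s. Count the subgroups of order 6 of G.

3

|G| = 18 and 6 | 18, so subgroups of order 6 are possible by Lagrange.
The subgroups of order 6 are: {e, r^3, r^6, r^2s, r^5s, r^8s}; {e, r^3, r^6, s, r^3s, r^6s}; {e, r^3, r^6, rs, r^4s, r^7s}.
So G has 3 subgroups of order 6.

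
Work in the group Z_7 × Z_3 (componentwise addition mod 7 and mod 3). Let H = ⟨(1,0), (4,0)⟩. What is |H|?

|⟨(1,0)⟩| = 7 and |⟨(4,0)⟩| = 7, so |H| is a multiple of lcm(7, 7) = 7 and divides |G| = 21.
Closing under the operation: H = {(0,0), (1,0), (2,0), (3,0), (4,0), (5,0), (6,0)}, so |H| = 7.

7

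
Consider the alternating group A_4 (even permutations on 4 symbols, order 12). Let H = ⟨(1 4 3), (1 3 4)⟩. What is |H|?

3

|⟨(1 4 3)⟩| = 3 and |⟨(1 3 4)⟩| = 3, so |H| is a multiple of lcm(3, 3) = 3 and divides |G| = 12.
Closing under the operation: H = {e, (1 3 4), (1 4 3)}, so |H| = 3.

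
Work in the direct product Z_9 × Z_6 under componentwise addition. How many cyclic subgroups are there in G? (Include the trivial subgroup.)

Group the elements of G by the cyclic subgroup they generate; each cyclic subgroup of order d accounts for φ(d) elements.
Cyclic subgroups by order — order 1: 1; order 2: 1; order 3: 4; order 6: 4; order 9: 3; order 18: 3.
Total: 16.

16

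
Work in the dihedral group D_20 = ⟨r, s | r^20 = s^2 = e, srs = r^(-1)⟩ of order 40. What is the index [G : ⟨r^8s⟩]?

|⟨r^8s⟩| = 2 and |G| = 40.
By Lagrange, [G : H] = |G|/|H| = 40/2 = 20.

20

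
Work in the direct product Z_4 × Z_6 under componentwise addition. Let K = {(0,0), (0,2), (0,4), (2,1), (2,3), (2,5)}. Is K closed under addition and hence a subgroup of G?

Yes

|K| = 6 divides |G| = 24, consistent with Lagrange.
K contains the identity, every element's inverse is in K, and K is closed under +: it is a subgroup.
In fact K = ⟨(2,1)⟩.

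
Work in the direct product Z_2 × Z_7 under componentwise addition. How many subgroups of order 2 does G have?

1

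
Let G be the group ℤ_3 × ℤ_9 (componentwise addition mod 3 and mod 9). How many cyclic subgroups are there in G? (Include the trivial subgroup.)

8

Group the elements of G by the cyclic subgroup they generate; each cyclic subgroup of order d accounts for φ(d) elements.
Cyclic subgroups by order — order 1: 1; order 3: 4; order 9: 3.
Total: 8.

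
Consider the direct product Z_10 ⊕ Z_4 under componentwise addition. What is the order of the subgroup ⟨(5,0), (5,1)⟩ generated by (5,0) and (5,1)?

|⟨(5,0)⟩| = 2 and |⟨(5,1)⟩| = 4, so |H| is a multiple of lcm(2, 4) = 4 and divides |G| = 40.
Closing under the operation: H = {(0,0), (0,1), (0,2), (0,3), (5,0), (5,1), (5,2), (5,3)}, so |H| = 8.

8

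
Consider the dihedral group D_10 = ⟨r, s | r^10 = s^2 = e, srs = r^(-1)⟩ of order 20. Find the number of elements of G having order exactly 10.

The elements of order 10 are: r, r^3, r^7, r^9.
That's 4.

4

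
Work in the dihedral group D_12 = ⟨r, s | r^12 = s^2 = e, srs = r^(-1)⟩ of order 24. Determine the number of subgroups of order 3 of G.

|G| = 24 and 3 | 24, so subgroups of order 3 are possible by Lagrange.
The subgroups of order 3 are: {e, r^4, r^8}.
So G has 1 subgroup of order 3.

1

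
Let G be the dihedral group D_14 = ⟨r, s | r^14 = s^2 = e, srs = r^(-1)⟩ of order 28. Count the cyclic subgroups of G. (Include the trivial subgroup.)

A cyclic subgroup of order d is generated by each of its φ(d) elements of order d, so the cyclic subgroups of order d number (#elements of order d)/φ(d).
Cyclic subgroups by order — order 1: 1; order 2: 15; order 7: 1; order 14: 1.
Total: 18.

18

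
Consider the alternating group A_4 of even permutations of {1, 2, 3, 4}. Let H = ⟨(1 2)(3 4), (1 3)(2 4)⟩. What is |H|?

4

|⟨(1 2)(3 4)⟩| = 2 and |⟨(1 3)(2 4)⟩| = 2, so |H| is a multiple of lcm(2, 2) = 2 and divides |G| = 12.
Closing under the operation: H = {e, (1 2)(3 4), (1 3)(2 4), (1 4)(2 3)}, so |H| = 4.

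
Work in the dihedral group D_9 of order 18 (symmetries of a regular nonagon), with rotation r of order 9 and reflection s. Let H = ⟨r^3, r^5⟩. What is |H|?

9

|⟨r^3⟩| = 3 and |⟨r^5⟩| = 9, so |H| is a multiple of lcm(3, 9) = 9 and divides |G| = 18.
Closing under the operation: H = {e, r, r^2, r^3, r^4, r^5, r^6, r^7, r^8}, so |H| = 9.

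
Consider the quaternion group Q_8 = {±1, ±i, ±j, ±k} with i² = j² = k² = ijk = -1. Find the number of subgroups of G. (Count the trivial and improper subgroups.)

6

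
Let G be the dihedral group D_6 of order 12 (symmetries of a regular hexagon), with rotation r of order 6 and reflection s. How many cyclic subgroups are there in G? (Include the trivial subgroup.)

Each element a generates a cyclic subgroup ⟨a⟩; distinct elements may generate the same one (a cyclic group of order d has φ(d) generators).
Cyclic subgroups by order — order 1: 1; order 2: 7; order 3: 1; order 6: 1.
Total: 10.

10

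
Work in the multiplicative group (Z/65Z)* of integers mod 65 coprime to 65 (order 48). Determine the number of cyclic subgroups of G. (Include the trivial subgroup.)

20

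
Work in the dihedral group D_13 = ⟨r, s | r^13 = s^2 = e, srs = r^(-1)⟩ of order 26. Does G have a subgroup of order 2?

2 | 26. A subgroup of order 2 is {e, r^10s}.

Yes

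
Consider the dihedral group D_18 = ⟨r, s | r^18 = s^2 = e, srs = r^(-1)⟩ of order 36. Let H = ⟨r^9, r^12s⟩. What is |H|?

|⟨r^9⟩| = 2 and |⟨r^12s⟩| = 2, so |H| is a multiple of lcm(2, 2) = 2 and divides |G| = 36.
Closing under the operation: H = {e, r^9, r^3s, r^12s}, so |H| = 4.

4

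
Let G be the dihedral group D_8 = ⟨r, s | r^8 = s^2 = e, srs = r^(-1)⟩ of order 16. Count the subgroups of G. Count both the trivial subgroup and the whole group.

19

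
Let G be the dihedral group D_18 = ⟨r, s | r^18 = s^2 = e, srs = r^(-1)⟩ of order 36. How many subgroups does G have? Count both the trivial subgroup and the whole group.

45

|G| = 36, so by Lagrange every subgroup order divides 36. Divisors: 1, 2, 3, 4, 6, 9, 12, 18, 36.
Subgroups by order — order 1: 1; order 2: 19; order 3: 1; order 4: 9; order 6: 7; order 9: 1; order 12: 3; order 18: 3; order 36: 1.
Total: 1 + 19 + 1 + 9 + 7 + 1 + 3 + 3 + 1 = 45.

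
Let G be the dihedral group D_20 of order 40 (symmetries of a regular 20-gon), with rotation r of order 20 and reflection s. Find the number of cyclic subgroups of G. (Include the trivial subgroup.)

26

Group the elements of G by the cyclic subgroup they generate; each cyclic subgroup of order d accounts for φ(d) elements.
Cyclic subgroups by order — order 1: 1; order 2: 21; order 4: 1; order 5: 1; order 10: 1; order 20: 1.
Total: 26.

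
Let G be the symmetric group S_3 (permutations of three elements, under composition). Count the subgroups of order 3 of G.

1

|G| = 6 and 3 | 6, so subgroups of order 3 are possible by Lagrange.
The subgroups of order 3 are: {e, (1 2 3), (1 3 2)}.
So G has 1 subgroup of order 3.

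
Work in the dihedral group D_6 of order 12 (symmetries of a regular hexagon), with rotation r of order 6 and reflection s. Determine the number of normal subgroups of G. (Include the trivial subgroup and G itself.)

7

G has 16 subgroups. Checking conjugation-invariance by order — order 1: 1/1 normal; order 2: 1/7 normal; order 3: 1/1 normal; order 4: 0/3 normal; order 6: 3/3 normal; order 12: 1/1 normal.
Total normal subgroups: 7.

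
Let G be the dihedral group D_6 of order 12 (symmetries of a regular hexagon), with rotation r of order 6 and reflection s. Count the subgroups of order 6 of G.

|G| = 12 and 6 | 12, so subgroups of order 6 are possible by Lagrange.
The subgroups of order 6 are: {e, r, r^2, r^3, r^4, r^5}; {e, r^2, r^4, s, r^2s, r^4s}; {e, r^2, r^4, rs, r^3s, r^5s}.
So G has 3 subgroups of order 6.

3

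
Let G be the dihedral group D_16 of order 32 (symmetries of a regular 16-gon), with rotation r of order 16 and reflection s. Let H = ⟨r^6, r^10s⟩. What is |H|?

16

|⟨r^6⟩| = 8 and |⟨r^10s⟩| = 2, so |H| is a multiple of lcm(8, 2) = 8 and divides |G| = 32.
Closing under the operation: H = {e, r^2, r^4, r^6, r^8, r^10, r^12, r^14, s, r^2s, r^4s, r^6s, r^8s, r^10s, r^12s, r^14s}, so |H| = 16.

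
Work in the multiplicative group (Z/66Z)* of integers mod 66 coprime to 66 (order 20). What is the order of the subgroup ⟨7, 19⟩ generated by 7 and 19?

10

|⟨7⟩| = 10 and |⟨19⟩| = 10, so |H| is a multiple of lcm(10, 10) = 10 and divides |G| = 20.
Closing under the operation: H = {1, 7, 13, 19, 25, 31, 37, 43, 49, 61}, so |H| = 10.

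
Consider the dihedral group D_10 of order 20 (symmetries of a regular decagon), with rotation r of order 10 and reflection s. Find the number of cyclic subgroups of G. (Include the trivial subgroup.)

14

Group the elements of G by the cyclic subgroup they generate; each cyclic subgroup of order d accounts for φ(d) elements.
Cyclic subgroups by order — order 1: 1; order 2: 11; order 5: 1; order 10: 1.
Total: 14.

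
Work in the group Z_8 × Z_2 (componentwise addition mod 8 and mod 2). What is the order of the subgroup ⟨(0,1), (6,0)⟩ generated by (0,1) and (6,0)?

8

|⟨(0,1)⟩| = 2 and |⟨(6,0)⟩| = 4, so |H| is a multiple of lcm(2, 4) = 4 and divides |G| = 16.
Closing under the operation: H = {(0,0), (0,1), (2,0), (2,1), (4,0), (4,1), (6,0), (6,1)}, so |H| = 8.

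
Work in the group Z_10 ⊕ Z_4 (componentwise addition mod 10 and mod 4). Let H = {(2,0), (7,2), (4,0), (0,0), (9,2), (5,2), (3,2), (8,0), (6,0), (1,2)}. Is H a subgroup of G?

Yes

|H| = 10 divides |G| = 40, consistent with Lagrange.
H contains the identity, every element's inverse is in H, and H is closed under +: it is a subgroup.
In fact H = ⟨(1,2)⟩.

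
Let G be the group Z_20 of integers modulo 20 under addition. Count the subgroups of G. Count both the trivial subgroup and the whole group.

6

Subgroups of the cyclic group Z_20 correspond bijectively to divisors of 20.
Divisors of 20: 1, 2, 4, 5, 10, 20.
So Z_20 has 6 subgroups.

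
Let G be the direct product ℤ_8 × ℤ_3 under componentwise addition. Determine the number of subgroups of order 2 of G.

1

|G| = 24 and 2 | 24, so subgroups of order 2 are possible by Lagrange.
The subgroups of order 2 are: {(0,0), (4,0)}.
So G has 1 subgroup of order 2.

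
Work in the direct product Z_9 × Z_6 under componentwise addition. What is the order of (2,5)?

The order of (2,5) in Z_9 × Z_6 is lcm(ord(2) in Z_9, ord(5) in Z_6).
ord(2) = 9 and ord(5) = 6, so |⟨(2,5)⟩| = lcm(9, 6) = 18.

18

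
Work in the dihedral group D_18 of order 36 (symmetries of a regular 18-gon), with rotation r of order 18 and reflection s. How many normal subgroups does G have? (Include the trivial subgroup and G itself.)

G has 45 subgroups. Checking conjugation-invariance by order — order 1: 1/1 normal; order 2: 1/19 normal; order 3: 1/1 normal; order 4: 0/9 normal; order 6: 1/7 normal; order 9: 1/1 normal; order 12: 0/3 normal; order 18: 3/3 normal; order 36: 1/1 normal.
Total normal subgroups: 9.

9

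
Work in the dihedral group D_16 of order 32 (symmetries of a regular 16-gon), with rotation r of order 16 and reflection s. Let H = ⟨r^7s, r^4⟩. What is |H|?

|⟨r^7s⟩| = 2 and |⟨r^4⟩| = 4, so |H| is a multiple of lcm(2, 4) = 4 and divides |G| = 32.
Closing under the operation: H = {e, r^4, r^8, r^12, r^3s, r^7s, r^11s, r^15s}, so |H| = 8.

8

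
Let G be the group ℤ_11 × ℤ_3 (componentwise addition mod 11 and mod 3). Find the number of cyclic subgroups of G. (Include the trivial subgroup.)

A cyclic subgroup of order d is generated by each of its φ(d) elements of order d, so the cyclic subgroups of order d number (#elements of order d)/φ(d).
Cyclic subgroups by order — order 1: 1; order 3: 1; order 11: 1; order 33: 1.
Total: 4.

4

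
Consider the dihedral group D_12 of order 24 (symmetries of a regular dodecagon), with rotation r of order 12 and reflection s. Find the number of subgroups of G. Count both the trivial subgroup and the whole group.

34

|G| = 24, so by Lagrange every subgroup order divides 24. Divisors: 1, 2, 3, 4, 6, 8, 12, 24.
Subgroups by order — order 1: 1; order 2: 13; order 3: 1; order 4: 7; order 6: 5; order 8: 3; order 12: 3; order 24: 1.
Total: 1 + 13 + 1 + 7 + 5 + 3 + 3 + 1 = 34.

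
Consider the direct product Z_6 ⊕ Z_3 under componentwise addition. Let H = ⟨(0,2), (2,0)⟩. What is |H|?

9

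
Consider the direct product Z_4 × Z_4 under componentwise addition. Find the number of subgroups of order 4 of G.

7

|G| = 16 and 4 | 16, so subgroups of order 4 are possible by Lagrange.
The subgroups of order 4 are: {(0,0), (0,1), (0,2), (0,3)}; {(0,0), (0,2), (2,0), (2,2)}; {(0,0), (0,2), (2,1), (2,3)}; {(0,0), (1,0), (2,0), (3,0)}; … (7 in all).
So G has 7 subgroups of order 4.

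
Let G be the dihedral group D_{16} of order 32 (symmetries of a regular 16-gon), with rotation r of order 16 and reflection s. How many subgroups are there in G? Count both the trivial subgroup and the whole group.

36

|G| = 32, so by Lagrange every subgroup order divides 32. Divisors: 1, 2, 4, 8, 16, 32.
Subgroups by order — order 1: 1; order 2: 17; order 4: 9; order 8: 5; order 16: 3; order 32: 1.
Total: 1 + 17 + 9 + 5 + 3 + 1 = 36.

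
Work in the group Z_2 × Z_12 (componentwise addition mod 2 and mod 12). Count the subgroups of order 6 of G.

|G| = 24 and 6 | 24, so subgroups of order 6 are possible by Lagrange.
The subgroups of order 6 are: {(0,0), (0,2), (0,4), (0,6), (0,8), (0,10)}; {(0,0), (0,4), (0,8), (1,0), (1,4), (1,8)}; {(0,0), (0,4), (0,8), (1,2), (1,6), (1,10)}.
So G has 3 subgroups of order 6.

3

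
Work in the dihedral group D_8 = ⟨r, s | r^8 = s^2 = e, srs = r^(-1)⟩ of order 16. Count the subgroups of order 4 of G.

|G| = 16 and 4 | 16, so subgroups of order 4 are possible by Lagrange.
The subgroups of order 4 are: {e, r^2, r^4, r^6}; {e, r^4, r^2s, r^6s}; {e, r^4, r^3s, r^7s}; {e, r^4, s, r^4s}; … (5 in all).
So G has 5 subgroups of order 4.

5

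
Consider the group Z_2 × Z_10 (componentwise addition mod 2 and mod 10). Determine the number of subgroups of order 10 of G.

|G| = 20 and 10 | 20, so subgroups of order 10 are possible by Lagrange.
The subgroups of order 10 are: {(0,0), (0,1), (0,2), (0,3), (0,4), (0,5), (0,6), (0,7), (0,8), (0,9)}; {(0,0), (0,2), (0,4), (0,6), (0,8), (1,0), (1,2), (1,4), (1,6), (1,8)}; {(0,0), (0,2), (0,4), (0,6), (0,8), (1,1), (1,3), (1,5), (1,7), (1,9)}.
So G has 3 subgroups of order 10.

3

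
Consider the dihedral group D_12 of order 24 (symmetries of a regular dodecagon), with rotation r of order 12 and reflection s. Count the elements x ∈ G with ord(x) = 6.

2

The elements of order 6 are: r^2, r^10.
That's 2.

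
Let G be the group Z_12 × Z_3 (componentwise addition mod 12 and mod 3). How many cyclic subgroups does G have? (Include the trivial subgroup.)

Each element a generates a cyclic subgroup ⟨a⟩; distinct elements may generate the same one (a cyclic group of order d has φ(d) generators).
Cyclic subgroups by order — order 1: 1; order 2: 1; order 3: 4; order 4: 1; order 6: 4; order 12: 4.
Total: 15.

15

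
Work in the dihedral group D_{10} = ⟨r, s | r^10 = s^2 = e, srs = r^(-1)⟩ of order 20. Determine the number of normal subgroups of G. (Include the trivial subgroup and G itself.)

7

G has 22 subgroups. Checking conjugation-invariance by order — order 1: 1/1 normal; order 2: 1/11 normal; order 4: 0/5 normal; order 5: 1/1 normal; order 10: 3/3 normal; order 20: 1/1 normal.
Total normal subgroups: 7.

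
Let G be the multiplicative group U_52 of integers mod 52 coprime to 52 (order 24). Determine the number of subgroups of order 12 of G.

|G| = 24 and 12 | 24, so subgroups of order 12 are possible by Lagrange.
The subgroups of order 12 are: {1, 7, 9, 11, 15, 17, 19, 25, 29, 31, 47, 49}; {1, 5, 9, 17, 21, 25, 29, 33, 37, 41, 45, 49}; {1, 3, 9, 17, 23, 25, 27, 29, 35, 43, 49, 51}.
So G has 3 subgroups of order 12.

3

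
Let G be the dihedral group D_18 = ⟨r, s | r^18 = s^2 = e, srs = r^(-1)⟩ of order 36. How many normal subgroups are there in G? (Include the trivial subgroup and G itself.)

G has 45 subgroups. Checking conjugation-invariance by order — order 1: 1/1 normal; order 2: 1/19 normal; order 3: 1/1 normal; order 4: 0/9 normal; order 6: 1/7 normal; order 9: 1/1 normal; order 12: 0/3 normal; order 18: 3/3 normal; order 36: 1/1 normal.
Total normal subgroups: 9.

9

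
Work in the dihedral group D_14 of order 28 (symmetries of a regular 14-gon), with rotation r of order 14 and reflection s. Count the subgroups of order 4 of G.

7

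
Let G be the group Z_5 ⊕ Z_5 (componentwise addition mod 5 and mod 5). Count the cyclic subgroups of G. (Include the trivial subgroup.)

A cyclic subgroup of order d is generated by each of its φ(d) elements of order d, so the cyclic subgroups of order d number (#elements of order d)/φ(d).
Cyclic subgroups by order — order 1: 1; order 5: 6.
Total: 7.

7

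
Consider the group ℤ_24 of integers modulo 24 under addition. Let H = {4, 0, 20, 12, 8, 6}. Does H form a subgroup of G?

6 ∈ H but its inverse 18 ∉ H, so H is not a subgroup.

No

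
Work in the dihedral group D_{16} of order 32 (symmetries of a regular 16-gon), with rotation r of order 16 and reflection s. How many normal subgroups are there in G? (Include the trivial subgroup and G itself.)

G has 36 subgroups. Checking conjugation-invariance by order — order 1: 1/1 normal; order 2: 1/17 normal; order 4: 1/9 normal; order 8: 1/5 normal; order 16: 3/3 normal; order 32: 1/1 normal.
Total normal subgroups: 8.

8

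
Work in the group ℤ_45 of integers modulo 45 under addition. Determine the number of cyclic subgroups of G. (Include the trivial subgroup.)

6

A cyclic subgroup of order d is generated by each of its φ(d) elements of order d, so the cyclic subgroups of order d number (#elements of order d)/φ(d).
Cyclic subgroups by order — order 1: 1; order 3: 1; order 5: 1; order 9: 1; order 15: 1; order 45: 1.
Total: 6.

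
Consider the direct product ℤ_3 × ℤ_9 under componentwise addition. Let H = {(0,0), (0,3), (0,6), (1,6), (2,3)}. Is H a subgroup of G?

No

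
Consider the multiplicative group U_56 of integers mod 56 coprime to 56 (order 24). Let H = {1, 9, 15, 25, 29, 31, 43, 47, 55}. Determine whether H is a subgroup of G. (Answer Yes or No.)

No

|H| = 9 does not divide |G| = 24, so by Lagrange H is not a subgroup.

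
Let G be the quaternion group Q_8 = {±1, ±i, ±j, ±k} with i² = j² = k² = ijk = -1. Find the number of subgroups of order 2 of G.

|G| = 8 and 2 | 8, so subgroups of order 2 are possible by Lagrange.
The subgroups of order 2 are: {1, -1}.
So G has 1 subgroup of order 2.

1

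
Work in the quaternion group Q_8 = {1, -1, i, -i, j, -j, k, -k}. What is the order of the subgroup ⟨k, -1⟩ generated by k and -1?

4

|⟨k⟩| = 4 and |⟨-1⟩| = 2, so |H| is a multiple of lcm(4, 2) = 4 and divides |G| = 8.
Closing under the operation: H = {1, -1, k, -k}, so |H| = 4.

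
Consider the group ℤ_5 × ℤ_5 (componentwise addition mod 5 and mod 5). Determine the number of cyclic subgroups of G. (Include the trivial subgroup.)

7

A cyclic subgroup of order d is generated by each of its φ(d) elements of order d, so the cyclic subgroups of order d number (#elements of order d)/φ(d).
Cyclic subgroups by order — order 1: 1; order 5: 6.
Total: 7.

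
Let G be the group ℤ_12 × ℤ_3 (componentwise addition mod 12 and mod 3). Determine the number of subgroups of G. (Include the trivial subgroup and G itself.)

18

|G| = 36, so by Lagrange every subgroup order divides 36. Divisors: 1, 2, 3, 4, 6, 9, 12, 18, 36.
Subgroups by order — order 1: 1; order 2: 1; order 3: 4; order 4: 1; order 6: 4; order 9: 1; order 12: 4; order 18: 1; order 36: 1.
Total: 1 + 1 + 4 + 1 + 4 + 1 + 4 + 1 + 1 = 18.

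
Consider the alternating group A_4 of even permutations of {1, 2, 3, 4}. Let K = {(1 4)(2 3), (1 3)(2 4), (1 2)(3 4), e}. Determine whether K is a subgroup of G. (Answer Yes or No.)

Yes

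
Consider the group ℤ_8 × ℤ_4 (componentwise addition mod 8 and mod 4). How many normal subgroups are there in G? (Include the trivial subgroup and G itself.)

22

G is abelian, so every subgroup is normal.
G has 22 subgroups in total, hence 22 normal subgroups.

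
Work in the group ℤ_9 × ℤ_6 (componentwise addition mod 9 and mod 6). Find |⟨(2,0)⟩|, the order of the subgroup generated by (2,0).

9

The order of (2,0) in Z_9 × Z_6 is lcm(ord(2) in Z_9, ord(0) in Z_6).
ord(2) = 9 and ord(0) = 1, so |⟨(2,0)⟩| = lcm(9, 1) = 9.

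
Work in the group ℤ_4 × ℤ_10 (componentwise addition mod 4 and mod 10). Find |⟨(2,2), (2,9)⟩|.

20

|⟨(2,2)⟩| = 10 and |⟨(2,9)⟩| = 10, so |H| is a multiple of lcm(10, 10) = 10 and divides |G| = 40.
Closing under the operation: H = {(0,0), (0,1), (0,2), (0,3), (0,4), (0,5), (0,6), (0,7), (0,8), (0,9), (2,0), (2,1), (2,2), (2,3), (2,4), (2,5), (2,6), (2,7), (2,8), (2,9)}, so |H| = 20.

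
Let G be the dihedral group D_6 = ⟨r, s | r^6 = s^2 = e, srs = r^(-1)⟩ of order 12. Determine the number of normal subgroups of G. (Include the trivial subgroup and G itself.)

7

G has 16 subgroups. Checking conjugation-invariance by order — order 1: 1/1 normal; order 2: 1/7 normal; order 3: 1/1 normal; order 4: 0/3 normal; order 6: 3/3 normal; order 12: 1/1 normal.
Total normal subgroups: 7.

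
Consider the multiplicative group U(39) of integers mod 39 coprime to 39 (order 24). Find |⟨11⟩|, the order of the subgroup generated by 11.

12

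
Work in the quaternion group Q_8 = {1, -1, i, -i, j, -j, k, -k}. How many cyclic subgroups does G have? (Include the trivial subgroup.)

Each element a generates a cyclic subgroup ⟨a⟩; distinct elements may generate the same one (a cyclic group of order d has φ(d) generators).
Cyclic subgroups by order — order 1: 1; order 2: 1; order 4: 3.
Total: 5.

5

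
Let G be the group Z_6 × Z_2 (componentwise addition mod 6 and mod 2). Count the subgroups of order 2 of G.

|G| = 12 and 2 | 12, so subgroups of order 2 are possible by Lagrange.
The subgroups of order 2 are: {(0,0), (0,1)}; {(0,0), (3,0)}; {(0,0), (3,1)}.
So G has 3 subgroups of order 2.

3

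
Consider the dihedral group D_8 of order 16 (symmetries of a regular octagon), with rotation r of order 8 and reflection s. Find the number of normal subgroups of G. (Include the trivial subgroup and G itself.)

7

G has 19 subgroups. Checking conjugation-invariance by order — order 1: 1/1 normal; order 2: 1/9 normal; order 4: 1/5 normal; order 8: 3/3 normal; order 16: 1/1 normal.
Total normal subgroups: 7.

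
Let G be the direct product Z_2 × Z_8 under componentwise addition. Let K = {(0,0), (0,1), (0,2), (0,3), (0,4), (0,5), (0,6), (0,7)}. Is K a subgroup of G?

Yes

|K| = 8 divides |G| = 16, consistent with Lagrange.
K contains the identity, every element's inverse is in K, and K is closed under +: it is a subgroup.
In fact K = ⟨(0,1)⟩.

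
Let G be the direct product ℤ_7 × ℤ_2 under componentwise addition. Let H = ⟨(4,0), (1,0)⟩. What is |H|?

|⟨(4,0)⟩| = 7 and |⟨(1,0)⟩| = 7, so |H| is a multiple of lcm(7, 7) = 7 and divides |G| = 14.
Closing under the operation: H = {(0,0), (1,0), (2,0), (3,0), (4,0), (5,0), (6,0)}, so |H| = 7.

7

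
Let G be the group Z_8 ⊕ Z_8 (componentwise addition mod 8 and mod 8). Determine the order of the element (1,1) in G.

The order of (1,1) in Z_8 × Z_8 is lcm(ord(1) in Z_8, ord(1) in Z_8).
ord(1) = 8 and ord(1) = 8, so |⟨(1,1)⟩| = lcm(8, 8) = 8.

8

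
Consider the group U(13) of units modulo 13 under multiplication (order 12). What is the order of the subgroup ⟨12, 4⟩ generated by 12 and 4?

6

|⟨12⟩| = 2 and |⟨4⟩| = 6, so |H| is a multiple of lcm(2, 6) = 6 and divides |G| = 12.
Closing under the operation: H = {1, 3, 4, 9, 10, 12}, so |H| = 6.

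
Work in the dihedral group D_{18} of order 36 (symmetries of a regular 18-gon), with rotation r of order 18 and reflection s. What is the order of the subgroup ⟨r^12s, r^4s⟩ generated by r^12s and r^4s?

|⟨r^12s⟩| = 2 and |⟨r^4s⟩| = 2, so |H| is a multiple of lcm(2, 2) = 2 and divides |G| = 36.
Closing under the operation: H = {e, r^2, r^4, r^6, r^8, r^10, r^12, r^14, r^16, s, r^2s, r^4s, r^6s, r^8s, r^10s, r^12s, r^14s, r^16s}, so |H| = 18.

18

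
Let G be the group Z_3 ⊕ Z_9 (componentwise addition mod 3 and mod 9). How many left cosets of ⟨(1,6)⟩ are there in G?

9

|⟨(1,6)⟩| = 3 and |G| = 27.
By Lagrange, [G : H] = |G|/|H| = 27/3 = 9.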